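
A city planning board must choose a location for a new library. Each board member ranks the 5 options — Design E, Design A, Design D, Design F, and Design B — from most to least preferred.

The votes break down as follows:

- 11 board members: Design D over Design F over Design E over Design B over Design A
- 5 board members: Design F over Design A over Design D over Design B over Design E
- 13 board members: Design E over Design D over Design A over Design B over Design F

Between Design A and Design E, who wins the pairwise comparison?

Ballots ranking Design A above Design E: 5.
Ballots ranking Design E above Design A: 11+13 = 24.
Design E wins the head-to-head, 24–5.

Design E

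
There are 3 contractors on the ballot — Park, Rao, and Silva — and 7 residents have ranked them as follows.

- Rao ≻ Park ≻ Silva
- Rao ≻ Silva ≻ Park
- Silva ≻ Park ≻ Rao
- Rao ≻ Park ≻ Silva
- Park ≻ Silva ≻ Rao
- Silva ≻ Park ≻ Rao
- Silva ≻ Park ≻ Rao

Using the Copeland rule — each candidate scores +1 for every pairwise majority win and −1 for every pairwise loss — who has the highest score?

Pairwise results:
  Park vs Rao: Park wins 4–3.
  Park vs Silva: Silva wins 4–3.
  Rao vs Silva: Silva wins 4–3.
Copeland scores (wins − losses):
  Park: 1 − 1 = 0
  Rao: 0 − 2 = -2
  Silva: 2 − 0 = 2
Silva has the best Copeland score.

Silva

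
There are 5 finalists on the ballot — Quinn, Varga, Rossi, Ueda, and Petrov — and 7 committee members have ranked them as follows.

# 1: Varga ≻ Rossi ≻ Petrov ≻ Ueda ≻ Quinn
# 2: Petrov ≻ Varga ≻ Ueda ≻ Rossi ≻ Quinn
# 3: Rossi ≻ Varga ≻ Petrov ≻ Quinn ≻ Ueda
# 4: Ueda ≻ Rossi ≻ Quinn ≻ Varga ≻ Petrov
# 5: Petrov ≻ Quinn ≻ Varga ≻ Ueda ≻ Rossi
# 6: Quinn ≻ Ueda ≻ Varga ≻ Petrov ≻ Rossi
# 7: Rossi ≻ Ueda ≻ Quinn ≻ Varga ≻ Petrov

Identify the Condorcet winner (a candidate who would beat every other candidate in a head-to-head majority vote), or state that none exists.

There is no Condorcet winner

Head-to-head results (7 voters total):
Quinn vs Varga: Quinn wins 4–3.
Quinn vs Rossi: Rossi wins 5–2.
Quinn vs Ueda: Ueda wins 4–3.
Quinn vs Petrov: Petrov wins 4–3.
Varga vs Rossi: Varga wins 4–3.
Varga vs Ueda: Varga wins 4–3.
Varga vs Petrov: Varga wins 5–2.
Rossi vs Ueda: Ueda wins 4–3.
Rossi vs Petrov: Rossi wins 4–3.
Ueda vs Petrov: Petrov wins 4–3.
No candidate beats all others: Quinn beats Varga beats Rossi beats Quinn, a majority cycle.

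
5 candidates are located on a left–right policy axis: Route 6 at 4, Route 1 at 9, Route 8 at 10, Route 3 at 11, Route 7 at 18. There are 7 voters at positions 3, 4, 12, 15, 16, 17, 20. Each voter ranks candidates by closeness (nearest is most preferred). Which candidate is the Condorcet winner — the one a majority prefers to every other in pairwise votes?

Route 7

With single-peaked preferences on a line, the Condorcet winner is the candidate closest to the median voter.
The median voter (position 15) is closest to Route 7 at 18.
Check: Route 7 vs Route 3 — voters closer to Route 7: 4 of 7.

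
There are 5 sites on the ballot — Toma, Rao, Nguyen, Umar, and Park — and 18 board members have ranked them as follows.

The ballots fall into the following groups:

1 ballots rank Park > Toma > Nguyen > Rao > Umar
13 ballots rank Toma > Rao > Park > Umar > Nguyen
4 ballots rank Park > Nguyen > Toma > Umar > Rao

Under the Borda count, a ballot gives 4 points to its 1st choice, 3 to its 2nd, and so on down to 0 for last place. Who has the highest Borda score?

Borda scores:
  Toma: 3 + 13·4 + 4·2 = 63
  Rao: 1 + 13·3 + 4·0 = 40
  Nguyen: 2 + 13·0 + 4·3 = 14
  Umar: 0 + 13·1 + 4·1 = 17
  Park: 4 + 13·2 + 4·4 = 46
Toma has the highest total.

Toma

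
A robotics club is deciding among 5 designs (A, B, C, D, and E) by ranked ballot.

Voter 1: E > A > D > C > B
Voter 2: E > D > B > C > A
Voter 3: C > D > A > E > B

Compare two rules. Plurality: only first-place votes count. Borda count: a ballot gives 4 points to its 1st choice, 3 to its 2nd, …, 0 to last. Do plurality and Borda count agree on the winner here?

Plurality first-place counts: A 0, B 0, C 1, D 0, E 2 → E.
Borda totals: A 5, B 2, C 6, D 8, E 9 → E.
The two rules agree on E.

Yes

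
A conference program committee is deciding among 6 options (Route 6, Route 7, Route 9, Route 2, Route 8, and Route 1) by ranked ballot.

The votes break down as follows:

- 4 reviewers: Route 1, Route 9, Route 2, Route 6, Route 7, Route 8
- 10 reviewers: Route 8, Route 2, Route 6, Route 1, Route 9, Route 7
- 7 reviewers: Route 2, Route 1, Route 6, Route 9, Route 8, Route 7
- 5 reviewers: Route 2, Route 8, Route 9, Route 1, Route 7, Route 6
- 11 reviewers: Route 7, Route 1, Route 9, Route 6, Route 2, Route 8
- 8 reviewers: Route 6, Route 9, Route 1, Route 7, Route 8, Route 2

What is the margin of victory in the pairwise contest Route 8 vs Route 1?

Ballots ranking Route 8 above Route 1: 10+5 = 15.
Ballots ranking Route 1 above Route 8: 4+7+11+8 = 30.
Route 1 wins 30–15, a margin of 15.

15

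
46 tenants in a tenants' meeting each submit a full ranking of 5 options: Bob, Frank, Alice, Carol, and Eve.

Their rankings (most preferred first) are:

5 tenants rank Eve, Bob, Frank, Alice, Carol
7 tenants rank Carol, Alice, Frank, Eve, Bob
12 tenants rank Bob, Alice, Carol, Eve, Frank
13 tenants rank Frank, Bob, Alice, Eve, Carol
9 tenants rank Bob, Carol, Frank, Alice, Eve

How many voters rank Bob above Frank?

Ballots ranking Bob above Frank: 5+12+9 = 26.
Ballots ranking Frank above Bob: 7+13 = 20.
So 26 of 46 voters prefer Bob to Frank.

26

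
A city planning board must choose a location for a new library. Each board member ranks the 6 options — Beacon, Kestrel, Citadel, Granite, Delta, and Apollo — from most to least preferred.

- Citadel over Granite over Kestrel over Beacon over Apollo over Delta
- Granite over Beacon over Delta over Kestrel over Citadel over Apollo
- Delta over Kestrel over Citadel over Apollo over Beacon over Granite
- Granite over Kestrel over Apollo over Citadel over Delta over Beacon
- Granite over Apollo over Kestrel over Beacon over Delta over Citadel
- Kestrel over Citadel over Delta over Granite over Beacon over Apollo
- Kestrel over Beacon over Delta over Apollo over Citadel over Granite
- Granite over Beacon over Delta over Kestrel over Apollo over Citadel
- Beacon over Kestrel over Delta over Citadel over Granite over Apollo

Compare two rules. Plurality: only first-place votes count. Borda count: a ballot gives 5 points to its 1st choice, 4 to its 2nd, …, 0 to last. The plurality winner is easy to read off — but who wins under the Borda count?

Plurality first-place counts: Beacon 1, Kestrel 2, Citadel 1, Granite 4, Delta 1, Apollo 0 → Granite.
Borda totals: Beacon 23, Kestrel 32, Citadel 18, Granite 27, Delta 22, Apollo 13 → Kestrel.

Kestrel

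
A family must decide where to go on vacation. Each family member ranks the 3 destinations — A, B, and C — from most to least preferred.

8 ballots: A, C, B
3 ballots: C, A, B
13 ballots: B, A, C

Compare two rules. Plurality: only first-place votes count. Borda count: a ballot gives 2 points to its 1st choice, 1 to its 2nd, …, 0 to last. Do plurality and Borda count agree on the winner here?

Plurality first-place counts: A 8, B 13, C 3 → B.
Borda totals: A 32, B 26, C 14 → A.
The two rules disagree: plurality picks B, Borda picks A.

No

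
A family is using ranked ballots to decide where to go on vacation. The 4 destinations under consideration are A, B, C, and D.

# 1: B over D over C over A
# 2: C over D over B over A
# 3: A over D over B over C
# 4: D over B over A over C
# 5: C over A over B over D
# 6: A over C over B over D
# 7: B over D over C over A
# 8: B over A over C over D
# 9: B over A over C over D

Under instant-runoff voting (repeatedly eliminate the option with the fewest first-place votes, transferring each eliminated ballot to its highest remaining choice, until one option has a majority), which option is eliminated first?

D

Round 1: B 4, A 2, C 2, D 1. D has the fewest and is eliminated.
Round 2: B 5, A 2, C 2. B has a majority.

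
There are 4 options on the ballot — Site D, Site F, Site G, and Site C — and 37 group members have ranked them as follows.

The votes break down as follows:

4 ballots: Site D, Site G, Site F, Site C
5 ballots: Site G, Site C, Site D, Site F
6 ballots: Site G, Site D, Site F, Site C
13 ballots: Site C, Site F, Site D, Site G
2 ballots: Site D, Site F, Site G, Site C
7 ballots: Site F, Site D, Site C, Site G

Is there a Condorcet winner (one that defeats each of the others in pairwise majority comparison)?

Head-to-head results (37 voters total):
Site D vs Site F: Site F wins 20–17.
Site D vs Site G: Site D wins 26–11.
Site D vs Site C: Site D wins 19–18.
Site F vs Site G: Site F wins 22–15.
Site F vs Site C: Site F wins 19–18.
Site G vs Site C: Site C wins 20–17.
Site F beats each rival — Site D (20–17), Site G (22–15), Site C (19–18) — so Site F is the Condorcet winner.

Yes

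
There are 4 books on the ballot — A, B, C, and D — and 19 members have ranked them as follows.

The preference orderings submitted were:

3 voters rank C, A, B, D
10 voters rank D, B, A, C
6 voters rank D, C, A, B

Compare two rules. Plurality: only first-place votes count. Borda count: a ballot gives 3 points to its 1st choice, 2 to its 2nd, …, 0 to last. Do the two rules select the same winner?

Plurality first-place counts: A 0, B 0, C 3, D 16 → D.
Borda totals: A 22, B 23, C 21, D 48 → D.
The two rules agree on D.

Yes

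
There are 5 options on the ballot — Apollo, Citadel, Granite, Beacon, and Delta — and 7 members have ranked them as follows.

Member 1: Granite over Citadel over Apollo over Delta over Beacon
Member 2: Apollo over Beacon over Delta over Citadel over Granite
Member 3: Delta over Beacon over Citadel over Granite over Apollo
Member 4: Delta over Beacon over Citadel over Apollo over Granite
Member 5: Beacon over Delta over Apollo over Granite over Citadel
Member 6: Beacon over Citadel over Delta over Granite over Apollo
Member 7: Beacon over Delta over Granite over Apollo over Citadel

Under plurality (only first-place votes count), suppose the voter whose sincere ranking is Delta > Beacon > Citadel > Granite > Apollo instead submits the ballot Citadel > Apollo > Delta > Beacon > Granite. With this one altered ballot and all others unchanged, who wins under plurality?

First-place totals with the altered ballot: Apollo 1, Citadel 1, Granite 1, Beacon 3, Delta 1.
The winner is unchanged: still Beacon.

Beacon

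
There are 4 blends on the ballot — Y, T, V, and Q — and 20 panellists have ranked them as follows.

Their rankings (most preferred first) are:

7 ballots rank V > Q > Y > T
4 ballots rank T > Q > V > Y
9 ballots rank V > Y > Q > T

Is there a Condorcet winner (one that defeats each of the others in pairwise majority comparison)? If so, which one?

Head-to-head results (20 voters total):
Y vs T: Y wins 16–4.
Y vs V: V wins 20–0.
Y vs Q: Q wins 11–9.
T vs V: V wins 16–4.
T vs Q: Q wins 16–4.
V vs Q: V wins 16–4.
V beats each rival — Y (20–0), T (16–4), Q (16–4) — so V is the Condorcet winner.

V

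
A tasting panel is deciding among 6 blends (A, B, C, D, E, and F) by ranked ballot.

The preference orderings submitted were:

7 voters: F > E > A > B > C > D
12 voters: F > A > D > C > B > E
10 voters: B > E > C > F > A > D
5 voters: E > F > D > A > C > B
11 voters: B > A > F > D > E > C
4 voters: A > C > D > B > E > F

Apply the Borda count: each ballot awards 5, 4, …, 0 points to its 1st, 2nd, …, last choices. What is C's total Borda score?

Borda scores:
  A: 7·3 + 12·4 + 10·1 + 5·2 + 11·4 + 4·5 = 153
  B: 7·2 + 12·1 + 10·5 + 5·0 + 11·5 + 4·2 = 139
  C: 7·1 + 12·2 + 10·3 + 5·1 + 11·0 + 4·4 = 82
  D: 7·0 + 12·3 + 10·0 + 5·3 + 11·2 + 4·3 = 85
  E: 7·4 + 12·0 + 10·4 + 5·5 + 11·1 + 4·1 = 108
  F: 7·5 + 12·5 + 10·2 + 5·4 + 11·3 + 4·0 = 168

82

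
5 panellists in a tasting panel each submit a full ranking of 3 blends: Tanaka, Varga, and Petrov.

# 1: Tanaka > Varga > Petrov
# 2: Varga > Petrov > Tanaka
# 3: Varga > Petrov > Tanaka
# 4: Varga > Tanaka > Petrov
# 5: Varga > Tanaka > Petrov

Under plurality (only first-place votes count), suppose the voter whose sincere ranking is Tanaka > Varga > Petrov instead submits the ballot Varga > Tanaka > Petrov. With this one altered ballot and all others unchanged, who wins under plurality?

Varga

First-place totals with the altered ballot: Tanaka 0, Varga 5, Petrov 0.
The winner is unchanged: still Varga.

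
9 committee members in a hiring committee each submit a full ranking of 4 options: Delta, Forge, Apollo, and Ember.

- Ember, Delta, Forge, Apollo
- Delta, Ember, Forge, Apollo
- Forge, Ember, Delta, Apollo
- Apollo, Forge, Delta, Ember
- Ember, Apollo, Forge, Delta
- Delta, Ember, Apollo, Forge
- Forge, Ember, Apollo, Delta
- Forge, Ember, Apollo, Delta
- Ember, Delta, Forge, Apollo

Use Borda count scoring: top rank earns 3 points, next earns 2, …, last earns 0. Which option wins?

Ember

Borda scores:
  Delta: 2 + 3 + 1 + 1 + 0 + 3 + 0 + 0 + 2 = 12
  Forge: 1 + 1 + 3 + 2 + 1 + 0 + 3 + 3 + 1 = 15
  Apollo: 0 + 0 + 0 + 3 + 2 + 1 + 1 + 1 + 0 = 8
  Ember: 3 + 2 + 2 + 0 + 3 + 2 + 2 + 2 + 3 = 19
Ember has the highest total.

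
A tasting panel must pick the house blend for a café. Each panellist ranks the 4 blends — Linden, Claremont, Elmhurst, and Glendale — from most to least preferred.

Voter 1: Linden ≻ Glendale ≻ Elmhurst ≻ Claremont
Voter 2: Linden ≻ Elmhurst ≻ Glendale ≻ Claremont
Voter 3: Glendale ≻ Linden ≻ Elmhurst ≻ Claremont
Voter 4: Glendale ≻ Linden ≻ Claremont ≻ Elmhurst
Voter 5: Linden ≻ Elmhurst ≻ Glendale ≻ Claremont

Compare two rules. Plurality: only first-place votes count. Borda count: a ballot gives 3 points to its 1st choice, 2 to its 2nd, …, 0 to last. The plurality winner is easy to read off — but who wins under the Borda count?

Linden

Plurality first-place counts: Linden 3, Claremont 0, Elmhurst 0, Glendale 2 → Linden.
Borda totals: Linden 13, Claremont 1, Elmhurst 6, Glendale 10 → Linden.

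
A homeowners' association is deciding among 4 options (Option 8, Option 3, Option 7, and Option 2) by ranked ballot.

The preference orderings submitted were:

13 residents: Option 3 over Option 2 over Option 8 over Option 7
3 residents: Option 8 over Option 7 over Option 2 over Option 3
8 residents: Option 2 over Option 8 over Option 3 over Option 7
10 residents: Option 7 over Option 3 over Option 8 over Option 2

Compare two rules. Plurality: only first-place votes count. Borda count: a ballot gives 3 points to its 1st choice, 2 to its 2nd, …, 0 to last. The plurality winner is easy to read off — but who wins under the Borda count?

Option 3

Plurality first-place counts: Option 8 3, Option 3 13, Option 7 10, Option 2 8 → Option 3.
Borda totals: Option 8 48, Option 3 67, Option 7 36, Option 2 53 → Option 3.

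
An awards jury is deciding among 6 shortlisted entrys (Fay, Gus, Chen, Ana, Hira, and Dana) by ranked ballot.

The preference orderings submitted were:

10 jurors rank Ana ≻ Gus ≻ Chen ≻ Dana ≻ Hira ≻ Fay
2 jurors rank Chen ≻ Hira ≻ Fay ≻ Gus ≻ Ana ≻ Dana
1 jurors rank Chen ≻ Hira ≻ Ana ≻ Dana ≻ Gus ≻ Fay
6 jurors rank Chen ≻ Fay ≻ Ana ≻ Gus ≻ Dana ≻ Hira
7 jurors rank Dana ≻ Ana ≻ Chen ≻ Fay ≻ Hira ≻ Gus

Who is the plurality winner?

First-place vote totals:
  Fay: 0
  Gus: 0
  Chen: 9
  Ana: 10
  Hira: 0
  Dana: 7
Ana has the most first-place votes.

Ana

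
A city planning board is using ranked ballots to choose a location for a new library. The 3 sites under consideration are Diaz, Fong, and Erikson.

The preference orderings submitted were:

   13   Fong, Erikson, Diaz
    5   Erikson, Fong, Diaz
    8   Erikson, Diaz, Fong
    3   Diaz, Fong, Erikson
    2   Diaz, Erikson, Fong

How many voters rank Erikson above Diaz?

Ballots ranking Erikson above Diaz: 13+5+8 = 26.
Ballots ranking Diaz above Erikson: 3+2 = 5.
So 26 of 31 voters prefer Erikson to Diaz.

26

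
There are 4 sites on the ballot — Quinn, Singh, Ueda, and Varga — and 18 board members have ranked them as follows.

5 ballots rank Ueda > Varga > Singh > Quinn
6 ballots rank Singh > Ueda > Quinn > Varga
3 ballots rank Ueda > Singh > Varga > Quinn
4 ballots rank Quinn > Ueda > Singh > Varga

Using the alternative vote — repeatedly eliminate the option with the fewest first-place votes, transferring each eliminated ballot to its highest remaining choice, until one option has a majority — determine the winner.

Ueda

Round 1: Ueda 8, Singh 6, Quinn 4, Varga 0. Varga has the fewest and is eliminated.
Round 2: Ueda 8, Singh 6, Quinn 4. Quinn has the fewest and is eliminated.
Round 3: Ueda 12, Singh 6. Ueda has a majority.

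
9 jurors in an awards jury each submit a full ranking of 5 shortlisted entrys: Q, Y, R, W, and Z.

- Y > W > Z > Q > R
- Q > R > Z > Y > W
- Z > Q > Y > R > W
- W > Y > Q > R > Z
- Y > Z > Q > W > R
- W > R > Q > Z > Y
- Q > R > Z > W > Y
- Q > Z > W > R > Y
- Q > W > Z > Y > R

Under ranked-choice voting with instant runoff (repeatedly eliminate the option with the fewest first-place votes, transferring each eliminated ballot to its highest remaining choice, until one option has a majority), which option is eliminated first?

Round 1: Q 4, Y 2, W 2, Z 1, R 0. R has the fewest and is eliminated.
Round 2: Q 4, Y 2, W 2, Z 1. Z has the fewest and is eliminated.
Round 3: Q 5, Y 2, W 2. Q has a majority.

R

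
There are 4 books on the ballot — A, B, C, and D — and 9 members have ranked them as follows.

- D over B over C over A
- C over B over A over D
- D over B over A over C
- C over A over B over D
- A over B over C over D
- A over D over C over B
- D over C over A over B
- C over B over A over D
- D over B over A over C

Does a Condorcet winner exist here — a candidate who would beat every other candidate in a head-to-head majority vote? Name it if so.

Head-to-head results (9 voters total):
A vs B: B wins 5–4.
A vs C: C wins 5–4.
A vs D: A wins 5–4.
B vs C: C wins 5–4.
B vs D: D wins 5–4.
C vs D: D wins 5–4.
No candidate beats all others: A beats D beats B beats A, a majority cycle.

No Condorcet winner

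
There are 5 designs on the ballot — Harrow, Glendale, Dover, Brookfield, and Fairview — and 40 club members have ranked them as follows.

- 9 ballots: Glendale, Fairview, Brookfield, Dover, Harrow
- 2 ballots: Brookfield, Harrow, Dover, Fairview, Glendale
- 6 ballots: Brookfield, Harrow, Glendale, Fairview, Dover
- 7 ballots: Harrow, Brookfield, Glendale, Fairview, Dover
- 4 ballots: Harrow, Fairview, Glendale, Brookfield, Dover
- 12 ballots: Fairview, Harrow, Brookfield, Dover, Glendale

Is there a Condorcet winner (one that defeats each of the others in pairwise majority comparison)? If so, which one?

Head-to-head results (40 voters total):
Harrow vs Glendale: Harrow wins 31–9.
Harrow vs Dover: Harrow wins 31–9.
Harrow vs Brookfield: Harrow wins 23–17.
Harrow vs Fairview: Fairview wins 21–19.
Glendale vs Dover: Glendale wins 26–14.
Glendale vs Brookfield: Brookfield wins 27–13.
Glendale vs Fairview: Glendale wins 22–18.
Dover vs Brookfield: Brookfield wins 40–0.
Dover vs Fairview: Fairview wins 38–2.
Brookfield vs Fairview: Fairview wins 25–15.
No candidate beats all others: Harrow beats Glendale beats Fairview beats Harrow, a majority cycle.

None — there is no Condorcet winner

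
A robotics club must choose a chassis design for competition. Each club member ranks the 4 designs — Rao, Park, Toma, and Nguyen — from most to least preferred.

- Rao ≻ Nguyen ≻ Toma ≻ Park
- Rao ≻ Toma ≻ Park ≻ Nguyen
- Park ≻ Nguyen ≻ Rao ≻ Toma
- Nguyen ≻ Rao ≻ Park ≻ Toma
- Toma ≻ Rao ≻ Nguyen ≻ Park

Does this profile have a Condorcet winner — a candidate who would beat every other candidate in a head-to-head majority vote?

Yes

Head-to-head results (5 voters total):
Rao vs Park: Rao wins 4–1.
Rao vs Toma: Rao wins 4–1.
Rao vs Nguyen: Rao wins 3–2.
Park vs Toma: Toma wins 3–2.
Park vs Nguyen: Nguyen wins 3–2.
Toma vs Nguyen: Nguyen wins 3–2.
Rao beats each rival — Park (4–1), Toma (4–1), Nguyen (3–2) — so Rao is the Condorcet winner.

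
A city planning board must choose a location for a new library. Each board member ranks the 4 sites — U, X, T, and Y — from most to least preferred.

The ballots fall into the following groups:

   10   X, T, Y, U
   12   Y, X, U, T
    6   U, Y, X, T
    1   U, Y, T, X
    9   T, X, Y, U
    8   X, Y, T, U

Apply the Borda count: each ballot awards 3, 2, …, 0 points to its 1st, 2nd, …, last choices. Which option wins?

Borda scores:
  U: 10·0 + 12·1 + 6·3 + 3 + 9·0 + 8·0 = 33
  X: 10·3 + 12·2 + 6·1 + 0 + 9·2 + 8·3 = 102
  T: 10·2 + 12·0 + 6·0 + 1 + 9·3 + 8·1 = 56
  Y: 10·1 + 12·3 + 6·2 + 2 + 9·1 + 8·2 = 85
X has the highest total.

X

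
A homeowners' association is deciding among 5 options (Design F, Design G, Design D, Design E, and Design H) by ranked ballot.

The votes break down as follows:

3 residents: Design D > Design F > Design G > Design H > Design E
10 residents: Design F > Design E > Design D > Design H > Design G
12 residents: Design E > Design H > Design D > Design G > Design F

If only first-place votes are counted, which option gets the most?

Design E

First-place vote totals:
  Design F: 10
  Design G: 0
  Design D: 3
  Design E: 12
  Design H: 0
Design E has the most first-place votes.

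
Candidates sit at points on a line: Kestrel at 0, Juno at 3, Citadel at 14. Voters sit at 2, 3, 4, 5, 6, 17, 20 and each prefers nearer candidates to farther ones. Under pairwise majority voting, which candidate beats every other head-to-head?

With single-peaked preferences on a line, the Condorcet winner is the candidate closest to the median voter.
The median voter (position 5) is closest to Juno at 3.
Check: Juno vs Kestrel — voters closer to Juno: 7 of 7.

Juno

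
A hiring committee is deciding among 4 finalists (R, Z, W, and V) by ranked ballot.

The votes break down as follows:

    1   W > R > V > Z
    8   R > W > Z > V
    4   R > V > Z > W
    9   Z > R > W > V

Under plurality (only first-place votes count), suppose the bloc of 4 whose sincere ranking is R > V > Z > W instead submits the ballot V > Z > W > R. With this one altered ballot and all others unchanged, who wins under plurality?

Z

First-place totals with the altered ballot: R 8, Z 9, W 1, V 4.
The switch changes the winner from R to Z.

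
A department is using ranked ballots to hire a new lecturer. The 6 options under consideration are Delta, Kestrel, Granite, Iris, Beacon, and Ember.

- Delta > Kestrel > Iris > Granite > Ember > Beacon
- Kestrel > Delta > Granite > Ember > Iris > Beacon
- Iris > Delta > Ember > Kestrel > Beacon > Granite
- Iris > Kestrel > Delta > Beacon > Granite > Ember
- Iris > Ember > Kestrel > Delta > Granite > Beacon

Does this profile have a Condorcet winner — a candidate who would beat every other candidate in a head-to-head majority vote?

Head-to-head results (5 voters total):
Delta vs Kestrel: Kestrel wins 3–2.
Delta vs Granite: Delta wins 5–0.
Delta vs Iris: Iris wins 3–2.
Delta vs Beacon: Delta wins 5–0.
Delta vs Ember: Delta wins 4–1.
Kestrel vs Granite: Kestrel wins 5–0.
Kestrel vs Iris: Iris wins 3–2.
Kestrel vs Beacon: Kestrel wins 5–0.
Kestrel vs Ember: Kestrel wins 3–2.
Granite vs Iris: Iris wins 4–1.
Granite vs Beacon: Granite wins 3–2.
Granite vs Ember: Granite wins 3–2.
Iris vs Beacon: Iris wins 5–0.
Iris vs Ember: Iris wins 4–1.
Beacon vs Ember: Ember wins 4–1.
Iris beats each rival — Delta (3–2), Kestrel (3–2), Granite (4–1), Beacon (5–0), Ember (4–1) — so Iris is the Condorcet winner.

Yes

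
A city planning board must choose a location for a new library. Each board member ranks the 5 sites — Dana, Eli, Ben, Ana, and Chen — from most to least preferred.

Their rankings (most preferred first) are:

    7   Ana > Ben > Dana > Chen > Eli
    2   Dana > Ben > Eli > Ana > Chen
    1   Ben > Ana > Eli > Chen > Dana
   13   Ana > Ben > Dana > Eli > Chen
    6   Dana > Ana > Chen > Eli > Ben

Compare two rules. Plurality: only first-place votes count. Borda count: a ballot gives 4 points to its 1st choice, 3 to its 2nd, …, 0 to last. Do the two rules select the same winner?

Plurality first-place counts: Dana 8, Eli 0, Ben 1, Ana 20, Chen 0 → Ana.
Borda totals: Dana 72, Eli 25, Ben 70, Ana 103, Chen 20 → Ana.
The two rules agree on Ana.

Yes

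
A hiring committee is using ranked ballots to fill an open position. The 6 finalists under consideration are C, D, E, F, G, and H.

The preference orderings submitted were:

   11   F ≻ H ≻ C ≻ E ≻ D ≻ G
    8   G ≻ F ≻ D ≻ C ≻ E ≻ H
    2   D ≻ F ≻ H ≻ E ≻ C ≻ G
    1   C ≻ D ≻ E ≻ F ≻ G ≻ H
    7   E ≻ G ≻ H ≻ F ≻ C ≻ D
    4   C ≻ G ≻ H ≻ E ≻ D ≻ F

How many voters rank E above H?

16

Ballots ranking E above H: 8+1+7 = 16.
Ballots ranking H above E: 11+2+4 = 17.
So 16 of 33 voters prefer E to H.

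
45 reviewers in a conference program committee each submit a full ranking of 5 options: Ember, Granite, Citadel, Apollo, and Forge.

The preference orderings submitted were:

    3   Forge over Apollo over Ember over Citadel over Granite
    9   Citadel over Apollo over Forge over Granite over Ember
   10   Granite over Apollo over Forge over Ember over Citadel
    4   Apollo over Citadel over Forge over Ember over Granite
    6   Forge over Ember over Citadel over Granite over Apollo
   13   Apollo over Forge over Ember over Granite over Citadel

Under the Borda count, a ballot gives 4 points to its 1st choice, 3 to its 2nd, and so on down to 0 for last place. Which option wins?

Apollo

Borda scores:
  Ember: 3·2 + 9·0 + 10·1 + 4·1 + 6·3 + 13·2 = 64
  Granite: 3·0 + 9·1 + 10·4 + 4·0 + 6·1 + 13·1 = 68
  Citadel: 3·1 + 9·4 + 10·0 + 4·3 + 6·2 + 13·0 = 63
  Apollo: 3·3 + 9·3 + 10·3 + 4·4 + 6·0 + 13·4 = 134
  Forge: 3·4 + 9·2 + 10·2 + 4·2 + 6·4 + 13·3 = 121
Apollo has the highest total.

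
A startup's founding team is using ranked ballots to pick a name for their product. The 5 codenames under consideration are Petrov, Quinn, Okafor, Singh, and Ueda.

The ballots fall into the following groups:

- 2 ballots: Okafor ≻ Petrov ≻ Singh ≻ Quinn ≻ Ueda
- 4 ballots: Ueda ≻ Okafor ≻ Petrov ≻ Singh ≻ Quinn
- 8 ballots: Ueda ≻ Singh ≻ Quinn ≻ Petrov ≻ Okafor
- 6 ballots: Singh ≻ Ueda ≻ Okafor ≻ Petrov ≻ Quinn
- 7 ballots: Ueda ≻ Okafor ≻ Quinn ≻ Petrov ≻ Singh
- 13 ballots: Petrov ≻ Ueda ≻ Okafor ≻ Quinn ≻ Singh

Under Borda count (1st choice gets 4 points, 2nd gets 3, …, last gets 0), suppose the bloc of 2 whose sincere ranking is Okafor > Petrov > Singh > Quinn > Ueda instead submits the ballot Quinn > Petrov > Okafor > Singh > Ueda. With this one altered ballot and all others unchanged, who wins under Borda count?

Borda totals with the altered ballot: Petrov 87, Quinn 51, Okafor 75, Singh 54, Ueda 133.
The winner is unchanged: still Ueda.

Ueda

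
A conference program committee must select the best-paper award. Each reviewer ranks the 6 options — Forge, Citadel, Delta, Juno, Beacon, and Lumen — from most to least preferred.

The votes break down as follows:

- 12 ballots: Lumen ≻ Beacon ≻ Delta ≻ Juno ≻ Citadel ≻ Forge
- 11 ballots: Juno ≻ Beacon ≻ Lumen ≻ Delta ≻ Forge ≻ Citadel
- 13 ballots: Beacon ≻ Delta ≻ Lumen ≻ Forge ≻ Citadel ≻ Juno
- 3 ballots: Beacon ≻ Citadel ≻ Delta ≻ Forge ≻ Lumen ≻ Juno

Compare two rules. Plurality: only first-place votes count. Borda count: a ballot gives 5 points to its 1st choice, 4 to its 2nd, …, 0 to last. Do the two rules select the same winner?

Yes

Plurality first-place counts: Forge 0, Citadel 0, Delta 0, Juno 11, Beacon 16, Lumen 12 → Beacon.
Borda totals: Forge 43, Citadel 37, Delta 119, Juno 79, Beacon 172, Lumen 135 → Beacon.
The two rules agree on Beacon.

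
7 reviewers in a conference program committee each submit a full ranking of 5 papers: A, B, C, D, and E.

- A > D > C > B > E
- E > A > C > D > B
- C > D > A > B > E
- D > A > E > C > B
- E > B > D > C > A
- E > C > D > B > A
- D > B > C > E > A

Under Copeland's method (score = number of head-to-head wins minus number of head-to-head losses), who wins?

D

Pairwise results:
  A vs B: A wins 4–3.
  A vs C: C wins 4–3.
  A vs D: D wins 5–2.
  A vs E: E wins 4–3.
  B vs C: C wins 5–2.
  B vs D: D wins 6–1.
  B vs E: E wins 4–3.
  C vs D: D wins 4–3.
  C vs E: E wins 4–3.
  D vs E: D wins 4–3.
Copeland scores (wins − losses):
  A: 1 − 3 = -2
  B: 0 − 4 = -4
  C: 2 − 2 = 0
  D: 4 − 0 = 4
  E: 3 − 1 = 2
D has the best Copeland score.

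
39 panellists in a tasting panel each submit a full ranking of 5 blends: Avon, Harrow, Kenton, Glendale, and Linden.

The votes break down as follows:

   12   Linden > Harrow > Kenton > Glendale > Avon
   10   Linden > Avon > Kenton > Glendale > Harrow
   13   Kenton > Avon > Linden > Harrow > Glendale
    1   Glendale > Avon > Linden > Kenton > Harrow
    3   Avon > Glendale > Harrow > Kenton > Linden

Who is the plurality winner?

First-place vote totals:
  Avon: 3
  Harrow: 0
  Kenton: 13
  Glendale: 1
  Linden: 22
Linden has the most first-place votes.

Linden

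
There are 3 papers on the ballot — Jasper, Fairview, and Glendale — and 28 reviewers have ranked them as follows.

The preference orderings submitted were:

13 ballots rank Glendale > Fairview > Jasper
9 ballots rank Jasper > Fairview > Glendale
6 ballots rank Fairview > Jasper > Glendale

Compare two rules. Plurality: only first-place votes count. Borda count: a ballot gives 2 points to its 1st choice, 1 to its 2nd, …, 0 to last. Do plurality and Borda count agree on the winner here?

No

Plurality first-place counts: Jasper 9, Fairview 6, Glendale 13 → Glendale.
Borda totals: Jasper 24, Fairview 34, Glendale 26 → Fairview.
The two rules disagree: plurality picks Glendale, Borda picks Fairview.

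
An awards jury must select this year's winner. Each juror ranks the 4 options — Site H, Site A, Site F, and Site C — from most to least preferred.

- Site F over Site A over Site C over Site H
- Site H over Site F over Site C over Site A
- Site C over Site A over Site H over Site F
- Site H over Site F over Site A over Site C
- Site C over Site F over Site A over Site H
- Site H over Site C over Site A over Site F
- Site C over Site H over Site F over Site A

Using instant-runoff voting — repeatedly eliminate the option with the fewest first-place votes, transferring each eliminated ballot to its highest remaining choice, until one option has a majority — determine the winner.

Round 1: Site H 3, Site C 3, Site F 1, Site A 0. Site A has the fewest and is eliminated.
Round 2: Site H 3, Site C 3, Site F 1. Site F has the fewest and is eliminated.
Round 3: Site C 4, Site H 3. Site C has a majority.

Site C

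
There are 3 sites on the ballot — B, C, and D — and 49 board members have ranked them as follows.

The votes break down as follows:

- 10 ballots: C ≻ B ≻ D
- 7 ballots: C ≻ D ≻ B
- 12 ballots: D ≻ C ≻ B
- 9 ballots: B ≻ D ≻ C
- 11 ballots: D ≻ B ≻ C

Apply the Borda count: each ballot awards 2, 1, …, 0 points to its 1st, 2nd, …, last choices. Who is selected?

Borda scores:
  B: 10·1 + 7·0 + 12·0 + 9·2 + 11·1 = 39
  C: 10·2 + 7·2 + 12·1 + 9·0 + 11·0 = 46
  D: 10·0 + 7·1 + 12·2 + 9·1 + 11·2 = 62
D has the highest total.

D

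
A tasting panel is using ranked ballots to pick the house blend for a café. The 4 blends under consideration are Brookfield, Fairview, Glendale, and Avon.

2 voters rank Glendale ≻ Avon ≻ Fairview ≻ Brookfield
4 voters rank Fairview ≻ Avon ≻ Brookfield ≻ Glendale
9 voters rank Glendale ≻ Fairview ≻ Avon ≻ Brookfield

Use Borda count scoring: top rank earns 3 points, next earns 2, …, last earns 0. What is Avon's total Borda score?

Borda scores:
  Brookfield: 2·0 + 4·1 + 9·0 = 4
  Fairview: 2·1 + 4·3 + 9·2 = 32
  Glendale: 2·3 + 4·0 + 9·3 = 33
  Avon: 2·2 + 4·2 + 9·1 = 21

21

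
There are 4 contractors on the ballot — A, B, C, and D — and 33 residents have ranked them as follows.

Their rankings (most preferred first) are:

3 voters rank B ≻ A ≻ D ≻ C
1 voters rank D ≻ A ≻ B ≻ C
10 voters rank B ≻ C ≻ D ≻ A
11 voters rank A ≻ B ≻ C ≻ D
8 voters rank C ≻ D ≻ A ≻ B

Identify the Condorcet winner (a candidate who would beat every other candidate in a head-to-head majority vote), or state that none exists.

There is no Condorcet winner

Head-to-head results (33 voters total):
A vs B: A wins 20–13.
A vs C: C wins 18–15.
A vs D: D wins 19–14.
B vs C: B wins 25–8.
B vs D: B wins 24–9.
C vs D: C wins 29–4.
No candidate beats all others: A beats B beats C beats A, a majority cycle.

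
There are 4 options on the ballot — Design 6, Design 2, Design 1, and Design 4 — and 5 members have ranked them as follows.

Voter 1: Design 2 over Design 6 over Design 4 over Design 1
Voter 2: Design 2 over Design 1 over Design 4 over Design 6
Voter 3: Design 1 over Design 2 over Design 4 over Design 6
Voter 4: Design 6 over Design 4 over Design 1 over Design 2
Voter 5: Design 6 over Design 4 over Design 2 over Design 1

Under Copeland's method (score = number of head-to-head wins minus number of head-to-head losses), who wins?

Design 2

Pairwise results:
  Design 6 vs Design 2: Design 2 wins 3–2.
  Design 6 vs Design 1: Design 6 wins 3–2.
  Design 6 vs Design 4: Design 6 wins 3–2.
  Design 2 vs Design 1: Design 2 wins 3–2.
  Design 2 vs Design 4: Design 2 wins 3–2.
  Design 1 vs Design 4: Design 4 wins 3–2.
Copeland scores (wins − losses):
  Design 6: 2 − 1 = 1
  Design 2: 3 − 0 = 3
  Design 1: 0 − 3 = -3
  Design 4: 1 − 2 = -1
Design 2 has the best Copeland score.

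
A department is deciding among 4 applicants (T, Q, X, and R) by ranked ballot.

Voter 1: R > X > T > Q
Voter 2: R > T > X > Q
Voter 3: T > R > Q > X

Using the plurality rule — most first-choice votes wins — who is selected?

R

First-place vote totals:
  T: 1
  Q: 0
  X: 0
  R: 2
R has the most first-place votes.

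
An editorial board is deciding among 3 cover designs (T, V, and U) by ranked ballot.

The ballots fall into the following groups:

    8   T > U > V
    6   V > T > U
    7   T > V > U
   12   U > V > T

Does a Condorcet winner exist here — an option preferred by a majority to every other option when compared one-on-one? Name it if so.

No Condorcet winner

Head-to-head results (33 voters total):
T vs V: V wins 18–15.
T vs U: T wins 21–12.
V vs U: U wins 20–13.
No candidate beats all others: T beats U beats V beats T, a majority cycle.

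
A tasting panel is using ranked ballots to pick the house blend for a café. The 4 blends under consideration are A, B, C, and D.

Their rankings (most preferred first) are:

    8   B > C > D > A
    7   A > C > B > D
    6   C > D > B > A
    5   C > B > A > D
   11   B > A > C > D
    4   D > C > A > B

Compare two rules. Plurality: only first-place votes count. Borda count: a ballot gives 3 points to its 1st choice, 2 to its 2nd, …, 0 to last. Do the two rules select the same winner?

No

Plurality first-place counts: A 7, B 19, C 11, D 4 → B.
Borda totals: A 52, B 80, C 82, D 32 → C.
The two rules disagree: plurality picks B, Borda picks C.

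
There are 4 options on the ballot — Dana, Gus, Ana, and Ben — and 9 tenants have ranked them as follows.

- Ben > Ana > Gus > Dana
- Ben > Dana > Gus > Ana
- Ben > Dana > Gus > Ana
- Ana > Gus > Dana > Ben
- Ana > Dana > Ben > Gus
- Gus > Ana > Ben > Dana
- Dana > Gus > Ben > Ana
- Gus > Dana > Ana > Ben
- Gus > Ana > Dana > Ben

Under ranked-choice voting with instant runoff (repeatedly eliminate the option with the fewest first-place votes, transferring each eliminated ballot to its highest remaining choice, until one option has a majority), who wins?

Round 1: Gus 3, Ben 3, Ana 2, Dana 1. Dana has the fewest and is eliminated.
Round 2: Gus 4, Ben 3, Ana 2. Ana has the fewest and is eliminated.
Round 3: Gus 5, Ben 4. Gus has a majority.

Gus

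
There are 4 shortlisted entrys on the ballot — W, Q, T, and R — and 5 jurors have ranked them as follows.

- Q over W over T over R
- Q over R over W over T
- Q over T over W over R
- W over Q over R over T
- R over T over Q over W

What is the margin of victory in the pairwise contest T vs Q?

Ballots ranking T above Q: 1.
Ballots ranking Q above T: 4.
Q wins 4–1, a margin of 3.

3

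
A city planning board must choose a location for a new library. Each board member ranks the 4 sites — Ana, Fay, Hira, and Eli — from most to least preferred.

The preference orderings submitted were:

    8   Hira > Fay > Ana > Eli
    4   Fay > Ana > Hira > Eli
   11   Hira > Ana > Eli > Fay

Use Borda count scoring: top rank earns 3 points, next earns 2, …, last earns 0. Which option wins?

Hira

Borda scores:
  Ana: 8·1 + 4·2 + 11·2 = 38
  Fay: 8·2 + 4·3 + 11·0 = 28
  Hira: 8·3 + 4·1 + 11·3 = 61
  Eli: 8·0 + 4·0 + 11·1 = 11
Hira has the highest total.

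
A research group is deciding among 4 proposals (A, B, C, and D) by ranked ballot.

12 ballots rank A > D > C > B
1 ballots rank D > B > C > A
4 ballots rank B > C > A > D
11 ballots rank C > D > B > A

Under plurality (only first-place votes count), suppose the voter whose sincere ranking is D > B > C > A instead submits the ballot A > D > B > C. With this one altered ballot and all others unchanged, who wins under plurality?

A

First-place totals with the altered ballot: A 13, B 4, C 11, D 0.
The winner is unchanged: still A.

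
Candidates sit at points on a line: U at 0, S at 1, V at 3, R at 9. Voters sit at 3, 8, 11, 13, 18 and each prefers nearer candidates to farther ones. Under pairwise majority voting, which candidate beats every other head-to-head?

With single-peaked preferences on a line, the Condorcet winner is the candidate closest to the median voter.
The median voter (position 11) is closest to R at 9.
Check: R vs S — voters closer to R: 4 of 5.

R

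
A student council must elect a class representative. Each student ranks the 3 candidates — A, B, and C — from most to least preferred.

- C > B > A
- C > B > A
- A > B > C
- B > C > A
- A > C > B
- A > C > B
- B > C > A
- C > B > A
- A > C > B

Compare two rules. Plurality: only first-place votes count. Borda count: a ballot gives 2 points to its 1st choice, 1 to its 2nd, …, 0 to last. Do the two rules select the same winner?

No

Plurality first-place counts: A 4, B 2, C 3 → A.
Borda totals: A 8, B 8, C 11 → C.
The two rules disagree: plurality picks A, Borda picks C.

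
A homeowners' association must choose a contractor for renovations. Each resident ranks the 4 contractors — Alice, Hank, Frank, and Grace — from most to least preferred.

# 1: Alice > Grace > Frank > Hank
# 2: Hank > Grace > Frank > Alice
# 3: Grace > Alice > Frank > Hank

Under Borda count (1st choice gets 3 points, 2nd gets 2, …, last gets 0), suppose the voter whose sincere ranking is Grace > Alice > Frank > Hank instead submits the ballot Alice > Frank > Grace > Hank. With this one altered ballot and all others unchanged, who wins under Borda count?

Alice

Borda totals with the altered ballot: Alice 6, Hank 3, Frank 4, Grace 5.
The switch changes the winner from Grace to Alice.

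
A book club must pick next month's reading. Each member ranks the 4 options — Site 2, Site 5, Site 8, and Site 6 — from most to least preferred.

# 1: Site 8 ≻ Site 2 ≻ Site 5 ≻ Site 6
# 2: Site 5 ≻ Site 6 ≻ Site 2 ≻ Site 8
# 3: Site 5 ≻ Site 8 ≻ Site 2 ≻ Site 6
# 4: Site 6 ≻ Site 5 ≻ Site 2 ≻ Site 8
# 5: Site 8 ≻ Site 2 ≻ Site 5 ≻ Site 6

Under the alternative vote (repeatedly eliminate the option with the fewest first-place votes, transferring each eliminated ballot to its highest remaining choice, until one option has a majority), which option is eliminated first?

Site 2

Round 1: Site 5 2, Site 8 2, Site 6 1, Site 2 0. Site 2 has the fewest and is eliminated.
Round 2: Site 5 2, Site 8 2, Site 6 1. Site 6 has the fewest and is eliminated.
Round 3: Site 5 3, Site 8 2. Site 5 has a majority.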